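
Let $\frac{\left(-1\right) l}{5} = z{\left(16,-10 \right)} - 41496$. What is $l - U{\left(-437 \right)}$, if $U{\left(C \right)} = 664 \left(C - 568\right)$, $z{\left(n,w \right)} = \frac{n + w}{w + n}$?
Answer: $874795$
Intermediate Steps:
$z{\left(n,w \right)} = 1$ ($z{\left(n,w \right)} = \frac{n + w}{n + w} = 1$)
$U{\left(C \right)} = -377152 + 664 C$ ($U{\left(C \right)} = 664 \left(-568 + C\right) = -377152 + 664 C$)
$l = 207475$ ($l = - 5 \left(1 - 41496\right) = \left(-5\right) \left(-41495\right) = 207475$)
$l - U{\left(-437 \right)} = 207475 - \left(-377152 + 664 \left(-437\right)\right) = 207475 - \left(-377152 - 290168\right) = 207475 - -667320 = 207475 + 667320 = 874795$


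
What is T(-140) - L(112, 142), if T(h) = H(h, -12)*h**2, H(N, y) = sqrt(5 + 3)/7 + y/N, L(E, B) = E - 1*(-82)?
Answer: 1486 + 5600*sqrt(2) ≈ 9405.6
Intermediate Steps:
L(E, B) = 82 + E (L(E, B) = E + 82 = 82 + E)
H(N, y) = 2*sqrt(2)/7 + y/N (H(N, y) = sqrt(8)*(1/7) + y/N = (2*sqrt(2))*(1/7) + y/N = 2*sqrt(2)/7 + y/N)
T(h) = h**2*(-12/h + 2*sqrt(2)/7) (T(h) = (2*sqrt(2)/7 - 12/h)*h**2 = (-12/h + 2*sqrt(2)/7)*h**2 = h**2*(-12/h + 2*sqrt(2)/7))
T(-140) - L(112, 142) = (2/7)*(-140)*(-42 - 140*sqrt(2)) - (82 + 112) = (1680 + 5600*sqrt(2)) - 1*194 = (1680 + 5600*sqrt(2)) - 194 = 1486 + 5600*sqrt(2)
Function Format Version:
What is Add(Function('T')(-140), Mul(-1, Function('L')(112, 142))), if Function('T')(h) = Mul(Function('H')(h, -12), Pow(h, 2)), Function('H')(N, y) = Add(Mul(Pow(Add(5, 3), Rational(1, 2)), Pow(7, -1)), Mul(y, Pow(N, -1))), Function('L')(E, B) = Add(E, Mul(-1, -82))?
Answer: Add(1486, Mul(5600, Pow(2, Rational(1, 2)))) ≈ 9405.6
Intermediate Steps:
Function('L')(E, B) = Add(82, E) (Function('L')(E, B) = Add(E, 82) = Add(82, E))
Function('H')(N, y) = Add(Mul(Rational(2, 7), Pow(2, Rational(1, 2))), Mul(y, Pow(N, -1))) (Function('H')(N, y) = Add(Mul(Pow(8, Rational(1, 2)), Rational(1, 7)), Mul(y, Pow(N, -1))) = Add(Mul(Mul(2, Pow(2, Rational(1, 2))), Rational(1, 7)), Mul(y, Pow(N, -1))) = Add(Mul(Rational(2, 7), Pow(2, Rational(1, 2))), Mul(y, Pow(N, -1))))
Function('T')(h) = Mul(Pow(h, 2), Add(Mul(-12, Pow(h, -1)), Mul(Rational(2, 7), Pow(2, Rational(1, 2))))) (Function('T')(h) = Mul(Add(Mul(Rational(2, 7), Pow(2, Rational(1, 2))), Mul(-12, Pow(h, -1))), Pow(h, 2)) = Mul(Add(Mul(-12, Pow(h, -1)), Mul(Rational(2, 7), Pow(2, Rational(1, 2)))), Pow(h, 2)) = Mul(Pow(h, 2), Add(Mul(-12, Pow(h, -1)), Mul(Rational(2, 7), Pow(2, Rational(1, 2))))))
Add(Function('T')(-140), Mul(-1, Function('L')(112, 142))) = Add(Mul(Rational(2, 7), -140, Add(-42, Mul(-140, Pow(2, Rational(1, 2))))), Mul(-1, Add(82, 112))) = Add(Add(1680, Mul(5600, Pow(2, Rational(1, 2)))), Mul(-1, 194)) = Add(Add(1680, Mul(5600, Pow(2, Rational(1, 2)))), -194) = Add(1486, Mul(5600, Pow(2, Rational(1, 2))))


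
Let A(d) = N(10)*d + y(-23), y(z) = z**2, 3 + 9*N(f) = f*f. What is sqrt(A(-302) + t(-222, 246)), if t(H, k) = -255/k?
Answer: I*sqrt(165022622)/246 ≈ 52.22*I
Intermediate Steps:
N(f) = -1/3 + f**2/9 (N(f) = -1/3 + (f*f)/9 = -1/3 + f**2/9)
A(d) = 529 + 97*d/9 (A(d) = (-1/3 + (1/9)*10**2)*d + (-23)**2 = (-1/3 + (1/9)*100)*d + 529 = (-1/3 + 100/9)*d + 529 = 97*d/9 + 529 = 529 + 97*d/9)
sqrt(A(-302) + t(-222, 246)) = sqrt((529 + (97/9)*(-302)) - 255/246) = sqrt((529 - 29294/9) - 255*1/246) = sqrt(-24533/9 - 85/82) = sqrt(-2012471/738) = I*sqrt(165022622)/246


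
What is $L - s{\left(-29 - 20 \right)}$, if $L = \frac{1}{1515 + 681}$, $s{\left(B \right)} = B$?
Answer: $\frac{107605}{2196} \approx 49.0$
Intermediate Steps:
$L = \frac{1}{2196} \approx 0.00045537$
$L - s{\left(-29 - 20 \right)} = \frac{1}{2196} - \left(-29 - 20\right) = \frac{1}{2196} - -49 = \frac{1}{2196} + 49 = \frac{107605}{2196}$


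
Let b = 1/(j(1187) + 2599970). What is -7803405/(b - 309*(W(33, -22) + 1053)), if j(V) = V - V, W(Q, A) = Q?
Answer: 20288618897850/872482332779 ≈ 23.254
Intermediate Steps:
j(V) = 0
b = 1/2599970 (b = 1/(0 + 2599970) = 1/2599970 ≈ 3.8462e-7)
-7803405/(b - 309*(W(33, -22) + 1053)) = -7803405/(1/2599970 - 309*(33 + 1053)) = -7803405/(1/2599970 - 309*1086) = -7803405/(1/2599970 - 1*335574) = -7803405/(1/2599970 - 335574) = -7803405/(-872482332779/2599970) = -7803405*(-2599970/872482332779) = 20288618897850/872482332779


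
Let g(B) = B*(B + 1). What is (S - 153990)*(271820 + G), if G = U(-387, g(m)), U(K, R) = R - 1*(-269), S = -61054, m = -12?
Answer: -58539492724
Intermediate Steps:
g(B) = B*(1 + B)
U(K, R) = 269 + R (U(K, R) = R + 269 = 269 + R)
G = 401 (G = 269 - 12*(1 - 12) = 269 - 12*(-11) = 269 + 132 = 401)
(S - 153990)*(271820 + G) = (-61054 - 153990)*(271820 + 401) = -215044*272221 = -58539492724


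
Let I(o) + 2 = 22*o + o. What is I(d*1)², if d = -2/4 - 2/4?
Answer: 625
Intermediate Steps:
d = -1 (d = -2*¼ - 2*¼ = -½ - ½ = -1)
I(o) = -2 + 23*o (I(o) = -2 + (22*o + o) = -2 + 23*o)
I(d*1)² = (-2 + 23*(-1*1))² = (-2 + 23*(-1))² = (-2 - 23)² = (-25)² = 625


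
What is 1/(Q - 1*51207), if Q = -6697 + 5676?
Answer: -1/52228 ≈ -1.9147e-5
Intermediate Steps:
Q = -1021
1/(Q - 1*51207) = 1/(-1021 - 1*51207) = 1/(-1021 - 51207) = 1/(-52228) = -1/52228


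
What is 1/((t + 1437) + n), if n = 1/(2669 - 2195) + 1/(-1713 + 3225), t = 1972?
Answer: 119448/407198563 ≈ 0.00029334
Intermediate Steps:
n = 331/119448 (n = 1/474 + 1/1512 = 331/119448 ≈ 0.0027711)
1/((t + 1437) + n) = 1/((1972 + 1437) + 331/119448) = 1/(3409 + 331/119448) = 1/(407198563/119448) = 119448/407198563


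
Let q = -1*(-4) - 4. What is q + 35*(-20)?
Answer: -700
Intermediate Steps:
q = 0 (q = 4 - 4 = 0)
q + 35*(-20) = 0 + 35*(-20) = 0 - 700 = -700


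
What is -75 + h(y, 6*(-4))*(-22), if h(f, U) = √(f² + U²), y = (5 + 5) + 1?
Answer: -75 - 22*√697 ≈ -655.82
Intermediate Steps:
y = 11 (y = 10 + 1 = 11)
h(f, U) = √(U² + f²)
-75 + h(y, 6*(-4))*(-22) = -75 + √((6*(-4))² + 11²)*(-22) = -75 + √((-24)² + 121)*(-22) = -75 + √(576 + 121)*(-22) = -75 + √697*(-22) = -75 - 22*√697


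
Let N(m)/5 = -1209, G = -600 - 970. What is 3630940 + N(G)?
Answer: 3624895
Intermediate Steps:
G = -1570
N(m) = -6045 (N(m) = 5*(-1209) = -6045)
3630940 + N(G) = 3630940 - 6045 = 3624895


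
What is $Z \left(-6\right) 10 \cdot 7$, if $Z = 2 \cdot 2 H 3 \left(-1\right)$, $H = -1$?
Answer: $-5040$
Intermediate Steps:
$Z = 12$ ($Z = 2 \cdot 2 \left(-1\right) 3 \left(-1\right) = 4 \left(-1\right) 3 \left(-1\right) = \left(-4\right) 3 \left(-1\right) = \left(-12\right) \left(-1\right) = 12$)
$Z \left(-6\right) 10 \cdot 7 = 12 \left(-6\right) 10 \cdot 7 = 12 \left(\left(-60\right) 7\right) = 12 \left(-420\right) = -5040$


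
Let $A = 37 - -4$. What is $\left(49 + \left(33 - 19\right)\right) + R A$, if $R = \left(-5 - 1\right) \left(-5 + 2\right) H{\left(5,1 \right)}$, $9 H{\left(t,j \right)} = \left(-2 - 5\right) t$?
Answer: $-2807$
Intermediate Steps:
$H{\left(t,j \right)} = - \frac{7 t}{9}$ ($H{\left(t,j \right)} = \frac{\left(-2 - 5\right) t}{9} = \frac{\left(-7\right) t}{9} = - \frac{7 t}{9}$)
$R = -70$ ($R = \left(-5 - 1\right) \left(-5 + 2\right) \left(\left(- \frac{7}{9}\right) 5\right) = \left(-6\right) \left(-3\right) \left(- \frac{35}{9}\right) = 18 \left(- \frac{35}{9}\right) = -70$)
$A = 41$ ($A = 37 + 4 = 41$)
$\left(49 + \left(33 - 19\right)\right) + R A = \left(49 + \left(33 - 19\right)\right) - 2870 = \left(49 + 14\right) - 2870 = 63 - 2870 = -2807$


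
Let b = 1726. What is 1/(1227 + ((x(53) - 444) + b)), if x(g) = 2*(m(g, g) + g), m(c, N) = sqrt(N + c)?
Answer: 2615/6837801 - 2*sqrt(106)/6837801 ≈ 0.00037942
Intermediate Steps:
x(g) = 2*g + 2*sqrt(2)*sqrt(g) (x(g) = 2*(sqrt(g + g) + g) = 2*(sqrt(2*g) + g) = 2*(sqrt(2)*sqrt(g) + g) = 2*(g + sqrt(2)*sqrt(g)) = 2*g + 2*sqrt(2)*sqrt(g))
1/(1227 + ((x(53) - 444) + b)) = 1/(1227 + (((2*53 + 2*sqrt(2)*sqrt(53)) - 444) + 1726)) = 1/(1227 + (((106 + 2*sqrt(106)) - 444) + 1726)) = 1/(1227 + ((-338 + 2*sqrt(106)) + 1726)) = 1/(1227 + (1388 + 2*sqrt(106))) = 1/(2615 + 2*sqrt(106))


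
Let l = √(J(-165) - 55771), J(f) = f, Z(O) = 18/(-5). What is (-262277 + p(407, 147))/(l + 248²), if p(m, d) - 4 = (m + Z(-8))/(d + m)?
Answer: -698160919473/163724223860 + 726494193*I*√874/1309793790880 ≈ -4.2643 + 0.016398*I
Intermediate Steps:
Z(O) = -18/5 (Z(O) = 18*(-⅕) = -18/5)
l = 8*I*√874 (l = √(-165 - 55771) = √(-55936) = 8*I*√874 ≈ 236.51*I)
p(m, d) = 4 + (-18/5 + m)/(d + m) (p(m, d) = 4 + (m - 18/5)/(d + m) = 4 + (-18/5 + m)/(d + m))
(-262277 + p(407, 147))/(l + 248²) = (-262277 + (-18/5 + 4*147 + 5*407)/(147 + 407))/(8*I*√874 + 248²) = (-262277 + (-18/5 + 588 + 2035)/554)/(8*I*√874 + 61504) = (-262277 + (1/554)*(13097/5))/(61504 + 8*I*√874) = (-262277 + 13097/2770)/(61504 + 8*I*√874) = -726494193/(2770*(61504 + 8*I*√874))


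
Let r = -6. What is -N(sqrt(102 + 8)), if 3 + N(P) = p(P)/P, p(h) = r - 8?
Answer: 3 + 7*sqrt(110)/55 ≈ 4.3348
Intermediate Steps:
p(h) = -14 (p(h) = -6 - 8 = -14)
N(P) = -3 - 14/P
-N(sqrt(102 + 8)) = -(-3 - 14/sqrt(102 + 8)) = -(-3 - 14*sqrt(110)/110) = -(-3 - 7*sqrt(110)/55) = 3 + 7*sqrt(110)/55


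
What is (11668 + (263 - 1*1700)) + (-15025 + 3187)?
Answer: -1607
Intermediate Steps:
(11668 + (263 - 1*1700)) + (-15025 + 3187) = (11668 + (263 - 1700)) - 11838 = (11668 - 1437) - 11838 = 10231 - 11838 = -1607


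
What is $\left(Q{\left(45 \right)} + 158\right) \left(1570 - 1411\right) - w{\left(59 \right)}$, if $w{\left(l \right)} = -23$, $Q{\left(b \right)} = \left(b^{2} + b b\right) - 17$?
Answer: $666392$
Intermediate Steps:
$Q{\left(b \right)} = -17 + 2 b^{2}$ ($Q{\left(b \right)} = \left(b^{2} + b^{2}\right) - 17 = 2 b^{2} - 17 = -17 + 2 b^{2}$)
$\left(Q{\left(45 \right)} + 158\right) \left(1570 - 1411\right) - w{\left(59 \right)} = \left(\left(-17 + 2 \cdot 45^{2}\right) + 158\right) \left(1570 - 1411\right) - -23 = \left(\left(-17 + 2 \cdot 2025\right) + 158\right) 159 + 23 = \left(\left(-17 + 4050\right) + 158\right) 159 + 23 = \left(4033 + 158\right) 159 + 23 = 4191 \cdot 159 + 23 = 666369 + 23 = 666392$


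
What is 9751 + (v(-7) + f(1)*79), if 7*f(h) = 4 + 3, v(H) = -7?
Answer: 9823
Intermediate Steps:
f(h) = 1 (f(h) = (4 + 3)/7 = (⅐)*7 = 1)
9751 + (v(-7) + f(1)*79) = 9751 + (-7 + 1*79) = 9751 + (-7 + 79) = 9751 + 72 = 9823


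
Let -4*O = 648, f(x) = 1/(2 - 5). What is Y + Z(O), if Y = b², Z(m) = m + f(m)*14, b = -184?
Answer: 101068/3 ≈ 33689.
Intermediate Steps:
f(x) = -⅓ (f(x) = 1/(-3) = -⅓)
O = -162 (O = -¼*648 = -162)
Z(m) = -14/3 + m (Z(m) = m - ⅓*14 = m - 14/3 = -14/3 + m)
Y = 33856 (Y = (-184)² = 33856)
Y + Z(O) = 33856 + (-14/3 - 162) = 33856 - 500/3 = 101068/3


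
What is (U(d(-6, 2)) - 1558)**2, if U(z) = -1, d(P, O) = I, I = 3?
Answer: 2430481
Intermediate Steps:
d(P, O) = 3
(U(d(-6, 2)) - 1558)**2 = (-1 - 1558)**2 = (-1559)**2 = 2430481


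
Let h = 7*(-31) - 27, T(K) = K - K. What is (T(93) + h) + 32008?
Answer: 31764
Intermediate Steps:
T(K) = 0
h = -244 (h = -217 - 27 = -244)
(T(93) + h) + 32008 = (0 - 244) + 32008 = -244 + 32008 = 31764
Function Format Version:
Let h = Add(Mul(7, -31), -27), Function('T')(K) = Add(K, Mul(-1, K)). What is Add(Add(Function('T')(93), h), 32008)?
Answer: 31764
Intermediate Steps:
Function('T')(K) = 0
h = -244 (h = Add(-217, -27) = -244)
Add(Add(Function('T')(93), h), 32008) = Add(Add(0, -244), 32008) = Add(-244, 32008) = 31764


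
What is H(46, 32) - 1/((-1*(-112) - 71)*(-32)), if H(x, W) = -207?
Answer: -271583/1312 ≈ -207.00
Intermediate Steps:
H(46, 32) - 1/((-1*(-112) - 71)*(-32)) = -207 - 1/((-1*(-112) - 71)*(-32)) = -207 - 1/((112 - 71)*(-32)) = -207 - 1/(41*(-32)) = -207 - 1/(-1312) = -207 - 1*(-1/1312) = -207 + 1/1312 = -271583/1312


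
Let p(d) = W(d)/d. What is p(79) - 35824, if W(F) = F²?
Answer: -35745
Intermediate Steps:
p(d) = d (p(d) = d²/d = d)
p(79) - 35824 = 79 - 35824 = -35745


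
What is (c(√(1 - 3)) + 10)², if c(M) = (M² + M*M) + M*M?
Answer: 16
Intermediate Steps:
c(M) = 3*M² (c(M) = (M² + M²) + M² = 2*M² + M² = 3*M²)
(c(√(1 - 3)) + 10)² = (3*(√(1 - 3))² + 10)² = (3*(√(-2))² + 10)² = (3*(I*√2)² + 10)² = (3*(-2) + 10)² = (-6 + 10)² = 4² = 16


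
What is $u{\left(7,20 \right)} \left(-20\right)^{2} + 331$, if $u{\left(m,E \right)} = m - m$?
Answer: $331$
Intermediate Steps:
$u{\left(m,E \right)} = 0$
$u{\left(7,20 \right)} \left(-20\right)^{2} + 331 = 0 \left(-20\right)^{2} + 331 = 0 \cdot 400 + 331 = 0 + 331 = 331$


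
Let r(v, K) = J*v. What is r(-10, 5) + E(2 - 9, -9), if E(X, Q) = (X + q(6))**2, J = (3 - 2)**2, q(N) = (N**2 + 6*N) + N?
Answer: 5031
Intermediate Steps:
q(N) = N**2 + 7*N
J = 1 (J = 1**2 = 1)
r(v, K) = v (r(v, K) = 1*v = v)
E(X, Q) = (78 + X)**2 (E(X, Q) = (X + 6*(7 + 6))**2 = (X + 6*13)**2 = (X + 78)**2 = (78 + X)**2)
r(-10, 5) + E(2 - 9, -9) = -10 + (78 + (2 - 9))**2 = -10 + (78 - 7)**2 = -10 + 71**2 = -10 + 5041 = 5031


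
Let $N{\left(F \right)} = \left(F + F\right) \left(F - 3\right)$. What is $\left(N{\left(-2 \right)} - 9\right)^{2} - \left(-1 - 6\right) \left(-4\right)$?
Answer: $93$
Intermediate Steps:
$N{\left(F \right)} = 2 F \left(-3 + F\right)$
$\left(N{\left(-2 \right)} - 9\right)^{2} - \left(-1 - 6\right) \left(-4\right) = \left(2 \left(-2\right) \left(-3 - 2\right) - 9\right)^{2} - \left(-1 - 6\right) \left(-4\right) = \left(2 \left(-2\right) \left(-5\right) - 9\right)^{2} - \left(-7\right) \left(-4\right) = \left(20 - 9\right)^{2} - 28 = 11^{2} - 28 = 121 - 28 = 93$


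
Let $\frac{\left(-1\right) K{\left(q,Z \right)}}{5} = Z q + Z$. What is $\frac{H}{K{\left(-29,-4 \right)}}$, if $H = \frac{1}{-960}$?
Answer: $\frac{1}{537600} \approx 1.8601 \cdot 10^{-6}$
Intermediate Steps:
$K{\left(q,Z \right)} = - 5 Z - 5 Z q$ ($K{\left(q,Z \right)} = - 5 \left(Z q + Z\right) = - 5 \left(Z + Z q\right) = - 5 Z - 5 Z q$)
$H = - \frac{1}{960} \approx -0.0010417$
$\frac{H}{K{\left(-29,-4 \right)}} = - \frac{1}{960 \left(\left(-5\right) \left(-4\right) \left(1 - 29\right)\right)} = - \frac{1}{960 \left(\left(-5\right) \left(-4\right) \left(-28\right)\right)} = - \frac{1}{960 \left(-560\right)} = \left(- \frac{1}{960}\right) \left(- \frac{1}{560}\right) = \frac{1}{537600}$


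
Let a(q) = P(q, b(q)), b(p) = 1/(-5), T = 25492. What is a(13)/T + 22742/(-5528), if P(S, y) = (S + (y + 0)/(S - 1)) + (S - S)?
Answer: -4347504691/1056898320 ≈ -4.1135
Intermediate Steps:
b(p) = -⅕
P(S, y) = S + y/(-1 + S) (P(S, y) = (S + y/(-1 + S)) + 0 = S + y/(-1 + S))
a(q) = (-⅕ + q² - q)/(-1 + q)
a(13)/T + 22742/(-5528) = ((-⅕ + 13² - 1*13)/(-1 + 13))/25492 + 22742/(-5528) = ((-⅕ + 169 - 13)/12)*(1/25492) + 22742*(-1/5528) = ((1/12)*(779/5))*(1/25492) - 11371/2764 = (779/60)*(1/25492) - 11371/2764 = 779/1529520 - 11371/2764 = -4347504691/1056898320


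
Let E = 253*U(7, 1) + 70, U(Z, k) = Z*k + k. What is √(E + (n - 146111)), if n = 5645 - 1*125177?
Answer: I*√263549 ≈ 513.37*I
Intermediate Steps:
n = -119532 (n = 5645 - 125177 = -119532)
U(Z, k) = k + Z*k
E = 2094 (E = 253*(1*(1 + 7)) + 70 = 253*(1*8) + 70 = 253*8 + 70 = 2024 + 70 = 2094)
√(E + (n - 146111)) = √(2094 + (-119532 - 146111)) = √(2094 - 265643) = √(-263549) = I*√263549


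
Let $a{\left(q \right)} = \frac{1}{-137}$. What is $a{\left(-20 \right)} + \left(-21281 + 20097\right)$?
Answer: $- \frac{162209}{137} \approx -1184.0$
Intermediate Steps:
$a{\left(q \right)} = - \frac{1}{137}$
$a{\left(-20 \right)} + \left(-21281 + 20097\right) = - \frac{1}{137} + \left(-21281 + 20097\right) = - \frac{1}{137} - 1184 = - \frac{162209}{137}$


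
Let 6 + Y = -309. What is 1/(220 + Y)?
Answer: -1/95 ≈ -0.010526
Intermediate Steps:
Y = -315 (Y = -6 - 309 = -315)
1/(220 + Y) = 1/(220 - 315) = 1/(-95) = -1/95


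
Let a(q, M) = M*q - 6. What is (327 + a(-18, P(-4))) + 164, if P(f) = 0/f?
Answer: 485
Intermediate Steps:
P(f) = 0
a(q, M) = -6 + M*q
(327 + a(-18, P(-4))) + 164 = (327 + (-6 + 0*(-18))) + 164 = (327 + (-6 + 0)) + 164 = (327 - 6) + 164 = 321 + 164 = 485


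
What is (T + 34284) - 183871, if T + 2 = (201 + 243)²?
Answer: 47547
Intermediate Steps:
T = 197134 (T = -2 + (201 + 243)² = -2 + 444² = -2 + 197136 = 197134)
(T + 34284) - 183871 = (197134 + 34284) - 183871 = 231418 - 183871 = 47547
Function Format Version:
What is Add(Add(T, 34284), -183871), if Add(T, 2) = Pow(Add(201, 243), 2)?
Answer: 47547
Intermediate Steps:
T = 197134 (T = Add(-2, Pow(Add(201, 243), 2)) = Add(-2, Pow(444, 2)) = Add(-2, 197136) = 197134)
Add(Add(T, 34284), -183871) = Add(Add(197134, 34284), -183871) = Add(231418, -183871) = 47547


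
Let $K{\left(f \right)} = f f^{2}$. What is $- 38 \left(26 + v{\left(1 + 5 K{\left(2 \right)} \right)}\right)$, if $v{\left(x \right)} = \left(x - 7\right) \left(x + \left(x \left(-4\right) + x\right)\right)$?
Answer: $104956$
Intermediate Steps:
$K{\left(f \right)} = f^{3}$
$v{\left(x \right)} = - 2 x \left(-7 + x\right)$ ($v{\left(x \right)} = \left(-7 + x\right) \left(x + \left(- 4 x + x\right)\right) = \left(-7 + x\right) \left(x - 3 x\right) = \left(-7 + x\right) \left(- 2 x\right) = - 2 x \left(-7 + x\right)$)
$- 38 \left(26 + v{\left(1 + 5 K{\left(2 \right)} \right)}\right) = - 38 \left(26 + 2 \left(1 + 5 \cdot 2^{3}\right) \left(7 - \left(1 + 5 \cdot 2^{3}\right)\right)\right) = - 38 \left(26 + 2 \left(1 + 5 \cdot 8\right) \left(7 - \left(1 + 5 \cdot 8\right)\right)\right) = - 38 \left(26 + 2 \left(1 + 40\right) \left(7 - \left(1 + 40\right)\right)\right) = - 38 \left(26 + 2 \cdot 41 \left(7 - 41\right)\right) = - 38 \left(26 + 2 \cdot 41 \left(-34\right)\right) = - 38 \left(26 - 2788\right) = \left(-38\right) \left(-2762\right) = 104956$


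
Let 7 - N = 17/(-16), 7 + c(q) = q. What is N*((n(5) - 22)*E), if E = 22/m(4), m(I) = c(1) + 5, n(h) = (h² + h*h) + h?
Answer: -46827/8 ≈ -5853.4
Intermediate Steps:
c(q) = -7 + q
N = 129/16 (N = 7 - 17/(-16) = 7 - 17*(-1)/16 = 7 - 1*(-17/16) = 7 + 17/16 = 129/16 ≈ 8.0625)
n(h) = h + 2*h² (n(h) = (h² + h²) + h = 2*h² + h = h + 2*h²)
m(I) = -1 (m(I) = (-7 + 1) + 5 = -6 + 5 = -1)
E = -22 (E = 22/(-1) = 22*(-1) = -22)
N*((n(5) - 22)*E) = 129*((5*(1 + 2*5) - 22)*(-22))/16 = 129*((5*(1 + 10) - 22)*(-22))/16 = 129*((5*11 - 22)*(-22))/16 = 129*((55 - 22)*(-22))/16 = 129*(33*(-22))/16 = (129/16)*(-726) = -46827/8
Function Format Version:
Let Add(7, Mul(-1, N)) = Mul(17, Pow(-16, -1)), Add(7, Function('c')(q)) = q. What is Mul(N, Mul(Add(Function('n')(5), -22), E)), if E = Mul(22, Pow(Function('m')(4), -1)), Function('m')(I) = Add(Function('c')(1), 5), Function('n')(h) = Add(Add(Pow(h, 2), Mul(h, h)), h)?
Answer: Rational(-46827, 8) ≈ -5853.4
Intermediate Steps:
Function('c')(q) = Add(-7, q)
N = Rational(129, 16) (N = Add(7, Mul(-1, Mul(17, Pow(-16, -1)))) = Add(7, Mul(-1, Mul(17, Rational(-1, 16)))) = Add(7, Mul(-1, Rational(-17, 16))) = Add(7, Rational(17, 16)) = Rational(129, 16) ≈ 8.0625)
Function('n')(h) = Add(h, Mul(2, Pow(h, 2))) (Function('n')(h) = Add(Add(Pow(h, 2), Pow(h, 2)), h) = Add(Mul(2, Pow(h, 2)), h) = Add(h, Mul(2, Pow(h, 2))))
Function('m')(I) = -1 (Function('m')(I) = Add(Add(-7, 1), 5) = Add(-6, 5) = -1)
E = -22 (E = Mul(22, Pow(-1, -1)) = Mul(22, -1) = -22)
Mul(N, Mul(Add(Function('n')(5), -22), E)) = Mul(Rational(129, 16), Mul(Add(Mul(5, Add(1, Mul(2, 5))), -22), -22)) = Mul(Rational(129, 16), Mul(Add(Mul(5, Add(1, 10)), -22), -22)) = Mul(Rational(129, 16), Mul(Add(Mul(5, 11), -22), -22)) = Mul(Rational(129, 16), Mul(Add(55, -22), -22)) = Mul(Rational(129, 16), Mul(33, -22)) = Mul(Rational(129, 16), -726) = Rational(-46827, 8)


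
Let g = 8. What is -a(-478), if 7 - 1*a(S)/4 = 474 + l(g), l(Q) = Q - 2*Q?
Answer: 1836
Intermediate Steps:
l(Q) = -Q
a(S) = -1836 (a(S) = 28 - 4*(474 - 1*8) = 28 - 4*(474 - 8) = 28 - 4*466 = 28 - 1864 = -1836)
-a(-478) = -1*(-1836) = 1836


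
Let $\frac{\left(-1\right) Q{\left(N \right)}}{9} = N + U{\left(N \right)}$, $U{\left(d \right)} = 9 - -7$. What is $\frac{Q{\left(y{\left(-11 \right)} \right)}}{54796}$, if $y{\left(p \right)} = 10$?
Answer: $- \frac{117}{27398} \approx -0.0042704$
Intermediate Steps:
$U{\left(d \right)} = 16$ ($U{\left(d \right)} = 9 + 7 = 16$)
$Q{\left(N \right)} = -144 - 9 N$ ($Q{\left(N \right)} = - 9 \left(N + 16\right) = - 9 \left(16 + N\right) = -144 - 9 N$)
$\frac{Q{\left(y{\left(-11 \right)} \right)}}{54796} = \frac{-144 - 90}{54796} = \left(-144 - 90\right) \frac{1}{54796} = \left(-234\right) \frac{1}{54796} = - \frac{117}{27398}$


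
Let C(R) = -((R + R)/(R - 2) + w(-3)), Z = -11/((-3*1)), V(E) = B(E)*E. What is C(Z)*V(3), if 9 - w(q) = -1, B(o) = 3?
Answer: -648/5 ≈ -129.60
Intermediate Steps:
V(E) = 3*E
w(q) = 10 (w(q) = 9 - 1*(-1) = 9 + 1 = 10)
Z = 11/3 (Z = -11/(-3) = -11*(-⅓) = 11/3 ≈ 3.6667)
C(R) = -10 - 2*R/(-2 + R) (C(R) = -((R + R)/(R - 2) + 10) = -((2*R)/(-2 + R) + 10) = -(2*R/(-2 + R) + 10) = -(10 + 2*R/(-2 + R)) = -10 - 2*R/(-2 + R))
C(Z)*V(3) = (4*(5 - 3*11/3)/(-2 + 11/3))*(3*3) = (4*(5 - 11)/(5/3))*9 = (4*(⅗)*(-6))*9 = -72/5*9 = -648/5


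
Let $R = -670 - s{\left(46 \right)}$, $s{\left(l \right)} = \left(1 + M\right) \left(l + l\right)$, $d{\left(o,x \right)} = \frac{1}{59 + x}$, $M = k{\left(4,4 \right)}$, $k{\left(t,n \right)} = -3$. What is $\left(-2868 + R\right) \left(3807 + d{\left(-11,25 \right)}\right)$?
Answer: $- \frac{178762051}{14} \approx -1.2769 \cdot 10^{7}$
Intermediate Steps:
$M = -3$
$s{\left(l \right)} = - 4 l$ ($s{\left(l \right)} = \left(1 - 3\right) \left(l + l\right) = - 2 \cdot 2 l = - 4 l$)
$R = -486$ ($R = -670 - \left(-4\right) 46 = -670 - -184 = -670 + 184 = -486$)
$\left(-2868 + R\right) \left(3807 + d{\left(-11,25 \right)}\right) = \left(-2868 - 486\right) \left(3807 + \frac{1}{59 + 25}\right) = - 3354 \left(3807 + \frac{1}{84}\right) = \left(-3354\right) \frac{319789}{84} = - \frac{178762051}{14}$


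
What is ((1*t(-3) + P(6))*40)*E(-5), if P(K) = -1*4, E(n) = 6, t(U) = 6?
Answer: 480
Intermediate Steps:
P(K) = -4
((1*t(-3) + P(6))*40)*E(-5) = ((1*6 - 4)*40)*6 = ((6 - 4)*40)*6 = (2*40)*6 = 80*6 = 480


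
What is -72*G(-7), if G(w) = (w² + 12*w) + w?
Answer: 3024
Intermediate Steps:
G(w) = w² + 13*w
-72*G(-7) = -(-504)*(13 - 7) = -(-504)*6 = -72*(-42) = 3024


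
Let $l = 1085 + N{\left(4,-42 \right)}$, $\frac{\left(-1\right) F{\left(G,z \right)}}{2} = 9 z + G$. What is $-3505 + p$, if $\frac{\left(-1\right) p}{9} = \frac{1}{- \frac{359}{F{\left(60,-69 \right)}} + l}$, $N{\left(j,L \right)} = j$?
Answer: $- \frac{4281364093}{1221499} \approx -3505.0$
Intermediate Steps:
$F{\left(G,z \right)} = - 18 z - 2 G$ ($F{\left(G,z \right)} = - 2 \left(9 z + G\right) = - 2 \left(G + 9 z\right) = - 18 z - 2 G$)
$l = 1089$ ($l = 1085 + 4 = 1089$)
$p = - \frac{10098}{1221499}$ ($p = - \frac{9}{- \frac{359}{\left(-18\right) \left(-69\right) - 120} + 1089} = - \frac{9}{- \frac{359}{1242 - 120} + 1089} = - \frac{9}{- \frac{359}{1122} + 1089} = - \frac{9}{\frac{1221499}{1122}} = \left(-9\right) \frac{1122}{1221499} = - \frac{10098}{1221499} \approx -0.0082669$)
$-3505 + p = -3505 - \frac{10098}{1221499} = - \frac{4281364093}{1221499}$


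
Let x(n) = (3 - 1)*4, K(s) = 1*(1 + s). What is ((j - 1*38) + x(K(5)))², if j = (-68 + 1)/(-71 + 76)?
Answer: 47089/25 ≈ 1883.6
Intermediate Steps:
j = -67/5 ≈ -13.400
K(s) = 1 + s
x(n) = 8 (x(n) = 2*4 = 8)
((j - 1*38) + x(K(5)))² = ((-67/5 - 1*38) + 8)² = ((-67/5 - 38) + 8)² = (-257/5 + 8)² = (-217/5)² = 47089/25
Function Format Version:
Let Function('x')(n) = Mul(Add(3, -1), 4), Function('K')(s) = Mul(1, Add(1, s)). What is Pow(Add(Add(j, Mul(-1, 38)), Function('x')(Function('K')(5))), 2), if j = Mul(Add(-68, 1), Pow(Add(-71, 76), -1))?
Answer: Rational(47089, 25) ≈ 1883.6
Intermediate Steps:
j = Rational(-67, 5) (j = Mul(-67, Pow(5, -1)) = Mul(-67, Rational(1, 5)) = Rational(-67, 5) ≈ -13.400)
Function('K')(s) = Add(1, s)
Function('x')(n) = 8 (Function('x')(n) = Mul(2, 4) = 8)
Pow(Add(Add(j, Mul(-1, 38)), Function('x')(Function('K')(5))), 2) = Pow(Add(Add(Rational(-67, 5), Mul(-1, 38)), 8), 2) = Pow(Add(Add(Rational(-67, 5), -38), 8), 2) = Pow(Add(Rational(-257, 5), 8), 2) = Pow(Rational(-217, 5), 2) = Rational(47089, 25)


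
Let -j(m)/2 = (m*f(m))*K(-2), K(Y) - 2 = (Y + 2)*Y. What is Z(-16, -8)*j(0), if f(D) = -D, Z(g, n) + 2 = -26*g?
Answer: 0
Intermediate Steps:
Z(g, n) = -2 - 26*g
K(Y) = 2 + Y*(2 + Y) (K(Y) = 2 + (Y + 2)*Y = 2 + (2 + Y)*Y = 2 + Y*(2 + Y))
j(m) = 4*m² (j(m) = -2*m*(-m)*(2 + (-2)² + 2*(-2)) = -2*(-m²)*(2 + 4 - 4) = -2*(-m²)*2 = -(-4)*m² = 4*m²)
Z(-16, -8)*j(0) = (-2 - 26*(-16))*(4*0²) = (-2 + 416)*(4*0) = 414*0 = 0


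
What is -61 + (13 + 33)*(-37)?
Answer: -1763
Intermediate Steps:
-61 + (13 + 33)*(-37) = -61 + 46*(-37) = -61 - 1702 = -1763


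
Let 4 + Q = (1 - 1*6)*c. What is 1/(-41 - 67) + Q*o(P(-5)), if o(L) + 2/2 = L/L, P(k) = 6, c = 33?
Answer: -1/108 ≈ -0.0092593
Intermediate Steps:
Q = -169 (Q = -4 + (1 - 1*6)*33 = -4 + (1 - 6)*33 = -4 - 5*33 = -4 - 165 = -169)
o(L) = 0 (o(L) = -1 + L/L = -1 + 1 = 0)
1/(-41 - 67) + Q*o(P(-5)) = 1/(-41 - 67) - 169*0 = 1/(-108) + 0 = -1/108 + 0 = -1/108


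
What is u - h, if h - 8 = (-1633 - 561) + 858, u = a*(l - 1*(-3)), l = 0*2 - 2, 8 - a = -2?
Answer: 1338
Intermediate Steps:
a = 10 (a = 8 - 1*(-2) = 8 + 2 = 10)
l = -2 (l = 0 - 2 = -2)
u = 10 (u = 10*(-2 - 1*(-3)) = 10*(-2 + 3) = 10*1 = 10)
h = -1328 (h = 8 + ((-1633 - 561) + 858) = 8 + (-2194 + 858) = 8 - 1336 = -1328)
u - h = 10 - 1*(-1328) = 10 + 1328 = 1338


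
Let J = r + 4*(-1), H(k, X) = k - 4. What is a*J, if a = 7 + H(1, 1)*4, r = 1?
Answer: 15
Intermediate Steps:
H(k, X) = -4 + k
J = -3 (J = 1 + 4*(-1) = 1 - 4 = -3)
a = -5 (a = 7 + (-4 + 1)*4 = 7 - 3*4 = 7 - 12 = -5)
a*J = -5*(-3) = 15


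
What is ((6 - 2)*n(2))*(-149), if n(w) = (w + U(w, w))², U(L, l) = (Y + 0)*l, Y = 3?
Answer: -38144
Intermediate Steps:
U(L, l) = 3*l (U(L, l) = (3 + 0)*l = 3*l)
n(w) = 16*w² (n(w) = (w + 3*w)² = (4*w)² = 16*w²)
((6 - 2)*n(2))*(-149) = ((6 - 2)*(16*2²))*(-149) = (4*(16*4))*(-149) = (4*64)*(-149) = 256*(-149) = -38144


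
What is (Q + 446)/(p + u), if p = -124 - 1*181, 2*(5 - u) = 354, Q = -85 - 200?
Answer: -161/477 ≈ -0.33753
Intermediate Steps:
Q = -285
u = -172 (u = 5 - ½*354 = 5 - 177 = -172)
p = -305 (p = -124 - 181 = -305)
(Q + 446)/(p + u) = (-285 + 446)/(-305 - 172) = 161/(-477) = 161*(-1/477) = -161/477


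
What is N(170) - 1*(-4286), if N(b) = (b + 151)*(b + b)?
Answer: 113426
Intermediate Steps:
N(b) = 2*b*(151 + b) (N(b) = (151 + b)*(2*b) = 2*b*(151 + b))
N(170) - 1*(-4286) = 2*170*(151 + 170) - 1*(-4286) = 2*170*321 + 4286 = 109140 + 4286 = 113426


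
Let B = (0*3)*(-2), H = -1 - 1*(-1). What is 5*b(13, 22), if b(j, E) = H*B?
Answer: 0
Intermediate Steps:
H = 0 (H = -1 + 1 = 0)
B = 0 (B = 0*(-2) = 0)
b(j, E) = 0 (b(j, E) = 0*0 = 0)
5*b(13, 22) = 5*0 = 0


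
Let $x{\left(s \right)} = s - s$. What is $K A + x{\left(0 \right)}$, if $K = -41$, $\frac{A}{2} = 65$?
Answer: $-5330$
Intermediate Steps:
$A = 130$ ($A = 2 \cdot 65 = 130$)
$x{\left(s \right)} = 0$
$K A + x{\left(0 \right)} = \left(-41\right) 130 + 0 = -5330 + 0 = -5330$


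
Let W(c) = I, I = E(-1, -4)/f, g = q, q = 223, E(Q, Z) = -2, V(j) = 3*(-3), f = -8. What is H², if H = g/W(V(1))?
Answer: 795664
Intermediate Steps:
V(j) = -9
g = 223
I = ¼ (I = -2/(-8) = -2*(-⅛) = ¼ ≈ 0.25000)
W(c) = ¼
H = 892 (H = 223/(¼) = 223*4 = 892)
H² = 892² = 795664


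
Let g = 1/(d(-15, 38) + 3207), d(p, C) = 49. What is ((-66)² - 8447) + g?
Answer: -13320295/3256 ≈ -4091.0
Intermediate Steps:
g = 1/3256 (g = 1/(49 + 3207) = 1/3256 ≈ 0.00030713)
((-66)² - 8447) + g = ((-66)² - 8447) + 1/3256 = (4356 - 8447) + 1/3256 = -4091 + 1/3256 = -13320295/3256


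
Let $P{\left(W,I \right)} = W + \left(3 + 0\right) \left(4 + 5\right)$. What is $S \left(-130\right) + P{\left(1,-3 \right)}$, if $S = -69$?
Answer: $8998$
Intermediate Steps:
$P{\left(W,I \right)} = 27 + W$ ($P{\left(W,I \right)} = W + 3 \cdot 9 = W + 27 = 27 + W$)
$S \left(-130\right) + P{\left(1,-3 \right)} = \left(-69\right) \left(-130\right) + \left(27 + 1\right) = 8970 + 28 = 8998$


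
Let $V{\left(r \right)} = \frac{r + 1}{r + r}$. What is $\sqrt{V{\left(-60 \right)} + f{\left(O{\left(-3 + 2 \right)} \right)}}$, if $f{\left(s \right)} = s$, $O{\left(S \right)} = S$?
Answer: $\frac{i \sqrt{1830}}{60} \approx 0.71297 i$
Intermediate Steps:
$V{\left(r \right)} = \frac{1 + r}{2 r}$
$\sqrt{V{\left(-60 \right)} + f{\left(O{\left(-3 + 2 \right)} \right)}} = \sqrt{\frac{1 - 60}{2 \left(-60\right)} + \left(-3 + 2\right)} = \sqrt{\frac{1}{2} \left(- \frac{1}{60}\right) \left(-59\right) - 1} = \sqrt{\frac{59}{120} - 1} = \sqrt{- \frac{61}{120}} = \frac{i \sqrt{1830}}{60}$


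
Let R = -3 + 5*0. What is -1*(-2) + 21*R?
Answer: -61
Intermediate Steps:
R = -3 (R = -3 + 0 = -3)
-1*(-2) + 21*R = -1*(-2) + 21*(-3) = 2 - 63 = -61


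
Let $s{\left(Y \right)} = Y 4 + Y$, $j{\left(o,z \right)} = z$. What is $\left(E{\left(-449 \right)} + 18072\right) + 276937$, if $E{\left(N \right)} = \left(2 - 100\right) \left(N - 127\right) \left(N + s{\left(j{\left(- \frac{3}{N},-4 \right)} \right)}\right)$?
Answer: $-26179103$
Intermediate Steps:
$s{\left(Y \right)} = 5 Y$ ($s{\left(Y \right)} = 4 Y + Y = 5 Y$)
$E{\left(N \right)} = \left(-20 + N\right) \left(12446 - 98 N\right)$ ($E{\left(N \right)} = \left(2 - 100\right) \left(N - 127\right) \left(N + 5 \left(-4\right)\right) = - 98 \left(-127 + N\right) \left(N - 20\right) = \left(12446 - 98 N\right) \left(-20 + N\right) = \left(-20 + N\right) \left(12446 - 98 N\right)$)
$\left(E{\left(-449 \right)} + 18072\right) + 276937 = \left(\left(-248920 - 98 \left(-449\right)^{2} + 14406 \left(-449\right)\right) + 18072\right) + 276937 = \left(\left(-248920 - 19756898 - 6468294\right) + 18072\right) + 276937 = \left(-26474112 + 18072\right) + 276937 = -26456040 + 276937 = -26179103$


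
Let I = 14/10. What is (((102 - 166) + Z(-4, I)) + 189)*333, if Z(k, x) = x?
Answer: 210456/5 ≈ 42091.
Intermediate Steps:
I = 7/5 (I = 14*(⅒) = 7/5 ≈ 1.4000)
(((102 - 166) + Z(-4, I)) + 189)*333 = (((102 - 166) + 7/5) + 189)*333 = ((-64 + 7/5) + 189)*333 = (-313/5 + 189)*333 = (632/5)*333 = 210456/5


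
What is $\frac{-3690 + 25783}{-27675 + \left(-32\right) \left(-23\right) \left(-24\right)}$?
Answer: $- \frac{22093}{45339} \approx -0.48728$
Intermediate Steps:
$\frac{-3690 + 25783}{-27675 + \left(-32\right) \left(-23\right) \left(-24\right)} = \frac{22093}{-27675 + 736 \left(-24\right)} = \frac{22093}{-27675 - 17664} = \frac{22093}{-45339} = 22093 \left(- \frac{1}{45339}\right) = - \frac{22093}{45339}$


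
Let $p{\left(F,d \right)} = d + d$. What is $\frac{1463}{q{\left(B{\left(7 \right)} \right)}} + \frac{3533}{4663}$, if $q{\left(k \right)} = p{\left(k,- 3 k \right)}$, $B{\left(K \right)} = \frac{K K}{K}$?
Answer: $- \frac{953369}{27978} \approx -34.076$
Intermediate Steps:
$B{\left(K \right)} = K$ ($B{\left(K \right)} = \frac{K^{2}}{K} = K$)
$p{\left(F,d \right)} = 2 d$
$q{\left(k \right)} = - 6 k$ ($q{\left(k \right)} = 2 \left(- 3 k\right) = - 6 k$)
$\frac{1463}{q{\left(B{\left(7 \right)} \right)}} + \frac{3533}{4663} = \frac{1463}{\left(-6\right) 7} + \frac{3533}{4663} = \frac{1463}{-42} + 3533 \cdot \frac{1}{4663} = 1463 \left(- \frac{1}{42}\right) + \frac{3533}{4663} = - \frac{209}{6} + \frac{3533}{4663} = - \frac{953369}{27978}$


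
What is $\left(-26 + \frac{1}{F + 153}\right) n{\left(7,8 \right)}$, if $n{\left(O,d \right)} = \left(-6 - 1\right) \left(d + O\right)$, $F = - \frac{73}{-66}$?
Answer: $\frac{3965700}{1453} \approx 2729.3$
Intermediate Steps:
$F = \frac{73}{66}$ ($F = \left(-73\right) \left(- \frac{1}{66}\right) = \frac{73}{66} \approx 1.1061$)
$n{\left(O,d \right)} = - 7 O - 7 d$ ($n{\left(O,d \right)} = - 7 \left(O + d\right) = - 7 O - 7 d$)
$\left(-26 + \frac{1}{F + 153}\right) n{\left(7,8 \right)} = \left(-26 + \frac{1}{\frac{73}{66} + 153}\right) \left(\left(-7\right) 7 - 56\right) = \left(-26 + \frac{1}{\frac{10171}{66}}\right) \left(-49 - 56\right) = \left(-26 + \frac{66}{10171}\right) \left(-105\right) = \left(- \frac{264380}{10171}\right) \left(-105\right) = \frac{3965700}{1453}$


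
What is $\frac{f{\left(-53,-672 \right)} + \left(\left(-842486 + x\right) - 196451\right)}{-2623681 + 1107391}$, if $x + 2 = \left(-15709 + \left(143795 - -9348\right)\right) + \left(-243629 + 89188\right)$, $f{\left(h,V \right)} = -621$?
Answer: $\frac{352189}{505430} \approx 0.69681$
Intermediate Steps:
$x = -17009$ ($x = -2 + \left(\left(-15709 + \left(143795 - -9348\right)\right) + \left(-243629 + 89188\right)\right) = -2 + \left(\left(-15709 + \left(143795 + 9348\right)\right) - 154441\right) = -2 + \left(\left(-15709 + 153143\right) - 154441\right) = -2 + \left(137434 - 154441\right) = -2 - 17007 = -17009$)
$\frac{f{\left(-53,-672 \right)} + \left(\left(-842486 + x\right) - 196451\right)}{-2623681 + 1107391} = \frac{-621 - 1055946}{-2623681 + 1107391} = \frac{-621 - 1055946}{-1516290} = \left(-621 - 1055946\right) \left(- \frac{1}{1516290}\right) = \left(-1056567\right) \left(- \frac{1}{1516290}\right) = \frac{352189}{505430}$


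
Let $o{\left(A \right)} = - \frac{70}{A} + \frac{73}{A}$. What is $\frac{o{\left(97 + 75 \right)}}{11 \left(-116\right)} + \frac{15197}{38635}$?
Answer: $\frac{3335200079}{8479300720} \approx 0.39333$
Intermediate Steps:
$o{\left(A \right)} = \frac{3}{A}$
$\frac{o{\left(97 + 75 \right)}}{11 \left(-116\right)} + \frac{15197}{38635} = \frac{3 \frac{1}{97 + 75}}{11 \left(-116\right)} + \frac{15197}{38635} = \frac{3 \cdot \frac{1}{172}}{-1276} + 15197 \cdot \frac{1}{38635} = 3 \cdot \frac{1}{172} \left(- \frac{1}{1276}\right) + \frac{15197}{38635} = \frac{3}{172} \left(- \frac{1}{1276}\right) + \frac{15197}{38635} = - \frac{3}{219472} + \frac{15197}{38635} = \frac{3335200079}{8479300720}$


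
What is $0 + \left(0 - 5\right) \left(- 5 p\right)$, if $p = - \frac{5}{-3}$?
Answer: $\frac{125}{3} \approx 41.667$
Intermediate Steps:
$p = \frac{5}{3}$ ($p = \left(-5\right) \left(- \frac{1}{3}\right) = \frac{5}{3} \approx 1.6667$)
$0 + \left(0 - 5\right) \left(- 5 p\right) = 0 + \left(0 - 5\right) \left(\left(-5\right) \frac{5}{3}\right) = 0 - - \frac{125}{3} = 0 + \frac{125}{3} = \frac{125}{3}$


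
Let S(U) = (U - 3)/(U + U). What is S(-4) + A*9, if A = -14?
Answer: -1001/8 ≈ -125.13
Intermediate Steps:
S(U) = (-3 + U)/(2*U) (S(U) = (-3 + U)/((2*U)) = (-3 + U)*(1/(2*U)) = (-3 + U)/(2*U))
S(-4) + A*9 = (½)*(-3 - 4)/(-4) - 14*9 = (½)*(-¼)*(-7) - 126 = 7/8 - 126 = -1001/8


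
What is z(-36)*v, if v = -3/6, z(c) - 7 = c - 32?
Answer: 61/2 ≈ 30.500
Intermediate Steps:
z(c) = -25 + c (z(c) = 7 + (c - 32) = 7 + (-32 + c) = -25 + c)
v = -½ (v = -3*⅙ = -½ ≈ -0.50000)
z(-36)*v = (-25 - 36)*(-½) = -61*(-½) = 61/2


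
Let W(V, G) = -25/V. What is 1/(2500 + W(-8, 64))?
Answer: 8/20025 ≈ 0.00039950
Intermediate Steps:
1/(2500 + W(-8, 64)) = 1/(2500 - 25/(-8)) = 1/(2500 - 25*(-1/8)) = 1/(2500 + 25/8) = 1/(20025/8) = 8/20025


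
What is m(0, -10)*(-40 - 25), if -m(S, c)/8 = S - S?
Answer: 0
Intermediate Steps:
m(S, c) = 0 (m(S, c) = -8*(S - S) = -8*0 = 0)
m(0, -10)*(-40 - 25) = 0*(-40 - 25) = 0*(-65) = 0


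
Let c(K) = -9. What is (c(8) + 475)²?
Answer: 217156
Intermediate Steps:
(c(8) + 475)² = (-9 + 475)² = 466² = 217156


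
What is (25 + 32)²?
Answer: 3249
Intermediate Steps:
(25 + 32)² = 57² = 3249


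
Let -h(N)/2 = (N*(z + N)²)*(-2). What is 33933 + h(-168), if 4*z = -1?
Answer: -18989085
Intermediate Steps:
z = -¼ (z = (¼)*(-1) = -¼ ≈ -0.25000)
h(N) = 4*N*(-¼ + N)² (h(N) = -2*N*(-¼ + N)²*(-2) = -(-4)*N*(-¼ + N)² = 4*N*(-¼ + N)²)
33933 + h(-168) = 33933 + (¼)*(-168)*(-1 + 4*(-168))² = 33933 + (¼)*(-168)*(-1 - 672)² = 33933 + (¼)*(-168)*(-673)² = 33933 + (¼)*(-168)*452929 = 33933 - 19023018 = -18989085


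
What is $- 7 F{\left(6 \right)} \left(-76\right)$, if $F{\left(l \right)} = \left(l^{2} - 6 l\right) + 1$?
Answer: $532$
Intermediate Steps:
$F{\left(l \right)} = 1 + l^{2} - 6 l$
$- 7 F{\left(6 \right)} \left(-76\right) = - 7 \left(1 + 6^{2} - 36\right) \left(-76\right) = - 7 \left(1 + 36 - 36\right) \left(-76\right) = \left(-7\right) 1 \left(-76\right) = \left(-7\right) \left(-76\right) = 532$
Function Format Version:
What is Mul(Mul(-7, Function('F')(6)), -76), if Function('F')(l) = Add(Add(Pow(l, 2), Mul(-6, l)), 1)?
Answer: 532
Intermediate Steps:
Function('F')(l) = Add(1, Pow(l, 2), Mul(-6, l))
Mul(Mul(-7, Function('F')(6)), -76) = Mul(Mul(-7, Add(1, Pow(6, 2), Mul(-6, 6))), -76) = Mul(Mul(-7, Add(1, 36, -36)), -76) = Mul(Mul(-7, 1), -76) = Mul(-7, -76) = 532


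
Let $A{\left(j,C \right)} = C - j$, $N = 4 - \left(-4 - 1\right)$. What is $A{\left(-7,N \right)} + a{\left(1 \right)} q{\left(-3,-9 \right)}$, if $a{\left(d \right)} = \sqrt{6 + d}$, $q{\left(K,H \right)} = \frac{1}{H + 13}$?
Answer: $16 + \frac{\sqrt{7}}{4} \approx 16.661$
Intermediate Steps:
$q{\left(K,H \right)} = \frac{1}{13 + H}$
$N = 9$ ($N = 4 - -5 = 4 + 5 = 9$)
$A{\left(-7,N \right)} + a{\left(1 \right)} q{\left(-3,-9 \right)} = \left(9 - -7\right) + \frac{\sqrt{6 + 1}}{13 - 9} = \left(9 + 7\right) + \frac{\sqrt{7}}{4} = 16 + \sqrt{7} \cdot \frac{1}{4} = 16 + \frac{\sqrt{7}}{4}$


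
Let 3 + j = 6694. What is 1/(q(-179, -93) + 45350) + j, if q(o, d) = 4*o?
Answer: 298646095/44634 ≈ 6691.0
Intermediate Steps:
j = 6691 (j = -3 + 6694 = 6691)
1/(q(-179, -93) + 45350) + j = 1/(4*(-179) + 45350) + 6691 = 1/(-716 + 45350) + 6691 = 1/44634 + 6691 = 298646095/44634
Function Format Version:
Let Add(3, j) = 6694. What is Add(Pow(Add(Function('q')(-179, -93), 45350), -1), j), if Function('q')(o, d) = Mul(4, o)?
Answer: Rational(298646095, 44634) ≈ 6691.0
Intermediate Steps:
j = 6691 (j = Add(-3, 6694) = 6691)
Add(Pow(Add(Function('q')(-179, -93), 45350), -1), j) = Add(Pow(Add(Mul(4, -179), 45350), -1), 6691) = Add(Pow(Add(-716, 45350), -1), 6691) = Add(Pow(44634, -1), 6691) = Add(Rational(1, 44634), 6691) = Rational(298646095, 44634)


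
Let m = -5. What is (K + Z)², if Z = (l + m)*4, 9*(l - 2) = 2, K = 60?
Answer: 193600/81 ≈ 2390.1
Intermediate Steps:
l = 20/9 (l = 2 + (⅑)*2 = 2 + 2/9 = 20/9 ≈ 2.2222)
Z = -100/9 (Z = (20/9 - 5)*4 = -25/9*4 = -100/9 ≈ -11.111)
(K + Z)² = (60 - 100/9)² = (440/9)² = 193600/81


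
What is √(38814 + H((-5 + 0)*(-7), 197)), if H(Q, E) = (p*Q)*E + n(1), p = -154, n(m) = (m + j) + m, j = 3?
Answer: I*√1023011 ≈ 1011.4*I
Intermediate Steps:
n(m) = 3 + 2*m (n(m) = (m + 3) + m = (3 + m) + m = 3 + 2*m)
H(Q, E) = 5 - 154*E*Q (H(Q, E) = (-154*Q)*E + (3 + 2*1) = -154*E*Q + (3 + 2) = -154*E*Q + 5 = 5 - 154*E*Q)
√(38814 + H((-5 + 0)*(-7), 197)) = √(38814 + (5 - 154*197*(-5 + 0)*(-7))) = √(38814 + (5 - 154*197*(-5*(-7)))) = √(38814 + (5 - 154*197*35)) = √(38814 + (5 - 1061830)) = √(38814 - 1061825) = √(-1023011) = I*√1023011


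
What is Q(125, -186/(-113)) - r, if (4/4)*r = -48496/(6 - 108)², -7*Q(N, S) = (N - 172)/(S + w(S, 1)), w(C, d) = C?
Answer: 15128269/2257668 ≈ 6.7008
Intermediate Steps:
Q(N, S) = -(-172 + N)/(14*S) (Q(N, S) = -(N - 172)/(7*(S + S)) = -(-172 + N)/(7*(2*S)) = -(-172 + N)*1/(2*S)/7 = -(-172 + N)/(14*S))
r = -12124/2601 (r = -48496/(6 - 108)² = -48496/((-102)²) = -48496/10404 = -48496*1/10404 = -12124/2601 ≈ -4.6613)
Q(125, -186/(-113)) - r = (172 - 1*125)/(14*((-186/(-113)))) - 1*(-12124/2601) = (172 - 125)/(14*((-186*(-1/113)))) + 12124/2601 = (1/14)*47/(186/113) + 12124/2601 = (1/14)*(113/186)*47 + 12124/2601 = 5311/2604 + 12124/2601 = 15128269/2257668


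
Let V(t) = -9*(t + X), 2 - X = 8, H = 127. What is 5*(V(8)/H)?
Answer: -90/127 ≈ -0.70866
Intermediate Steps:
X = -6 (X = 2 - 1*8 = 2 - 8 = -6)
V(t) = 54 - 9*t (V(t) = -9*(t - 6) = -9*(-6 + t) = 54 - 9*t)
5*(V(8)/H) = 5*((54 - 9*8)/127) = 5*((54 - 72)*(1/127)) = 5*(-18*1/127) = 5*(-18/127) = -90/127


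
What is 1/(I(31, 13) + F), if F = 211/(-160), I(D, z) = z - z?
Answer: -160/211 ≈ -0.75829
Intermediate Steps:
I(D, z) = 0
F = -211/160 (F = 211*(-1/160) = -211/160 ≈ -1.3188)
1/(I(31, 13) + F) = 1/(0 - 211/160) = 1/(-211/160) = -160/211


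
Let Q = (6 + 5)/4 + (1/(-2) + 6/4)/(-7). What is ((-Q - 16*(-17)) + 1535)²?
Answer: 2552573529/784 ≈ 3.2558e+6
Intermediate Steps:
Q = 73/28 (Q = 11*(¼) + (1*(-½) + 6*(¼))*(-⅐) = 11/4 + (-½ + 3/2)*(-⅐) = 11/4 + 1*(-⅐) = 11/4 - ⅐ = 73/28 ≈ 2.6071)
((-Q - 16*(-17)) + 1535)² = ((-1*73/28 - 16*(-17)) + 1535)² = ((-73/28 + 272) + 1535)² = (7543/28 + 1535)² = (50523/28)² = 2552573529/784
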